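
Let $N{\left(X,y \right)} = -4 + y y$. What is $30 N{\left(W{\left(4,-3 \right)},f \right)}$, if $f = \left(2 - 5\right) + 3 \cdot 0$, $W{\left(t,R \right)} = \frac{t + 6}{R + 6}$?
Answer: $150$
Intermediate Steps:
$W{\left(t,R \right)} = \frac{6 + t}{6 + R}$
$f = -3$ ($f = \left(2 - 5\right) + 0 = -3 + 0 = -3$)
$N{\left(X,y \right)} = -4 + y^{2}$
$30 N{\left(W{\left(4,-3 \right)},f \right)} = 30 \left(-4 + \left(-3\right)^{2}\right) = 30 \left(-4 + 9\right) = 30 \cdot 5 = 150$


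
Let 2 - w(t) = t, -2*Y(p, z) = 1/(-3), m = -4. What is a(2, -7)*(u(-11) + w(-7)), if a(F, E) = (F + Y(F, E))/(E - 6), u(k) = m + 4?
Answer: -3/2 ≈ -1.5000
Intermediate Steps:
Y(p, z) = ⅙ (Y(p, z) = -½/(-3) = -½*(-⅓) = ⅙)
u(k) = 0 (u(k) = -4 + 4 = 0)
a(F, E) = (⅙ + F)/(-6 + E) (a(F, E) = (F + ⅙)/(E - 6) = (⅙ + F)/(-6 + E))
w(t) = 2 - t
a(2, -7)*(u(-11) + w(-7)) = ((⅙ + 2)/(-6 - 7))*(0 + (2 - 1*(-7))) = ((13/6)/(-13))*(0 + (2 + 7)) = (-1/13*13/6)*(0 + 9) = -⅙*9 = -3/2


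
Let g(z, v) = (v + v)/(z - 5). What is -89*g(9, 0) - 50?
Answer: -50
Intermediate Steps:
g(z, v) = 2*v/(-5 + z) (g(z, v) = (2*v)/(-5 + z) = 2*v/(-5 + z))
-89*g(9, 0) - 50 = -178*0/(-5 + 9) - 50 = -178*0/4 - 50 = -89*0 - 50 = 0 - 50 = -50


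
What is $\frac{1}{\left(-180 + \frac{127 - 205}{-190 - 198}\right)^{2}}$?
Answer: $\frac{37636}{1216684161} \approx 3.0933 \cdot 10^{-5}$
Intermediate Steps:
$\frac{1}{\left(-180 + \frac{127 - 205}{-190 - 198}\right)^{2}} = \frac{1}{\left(-180 - \frac{78}{-388}\right)^{2}} = \frac{1}{\left(-180 - - \frac{39}{194}\right)^{2}} = \frac{1}{\left(-180 + \frac{39}{194}\right)^{2}} = \frac{1}{\left(- \frac{34881}{194}\right)^{2}} = \frac{1}{\frac{1216684161}{37636}} = \frac{37636}{1216684161}$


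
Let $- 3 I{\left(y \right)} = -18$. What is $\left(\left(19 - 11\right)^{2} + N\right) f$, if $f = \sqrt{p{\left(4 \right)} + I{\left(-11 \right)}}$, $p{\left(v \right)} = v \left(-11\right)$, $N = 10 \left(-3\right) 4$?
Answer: $- 56 i \sqrt{38} \approx - 345.21 i$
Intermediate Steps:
$I{\left(y \right)} = 6$ ($I{\left(y \right)} = \left(- \frac{1}{3}\right) \left(-18\right) = 6$)
$N = -120$ ($N = \left(-30\right) 4 = -120$)
$p{\left(v \right)} = - 11 v$
$f = i \sqrt{38}$ ($f = \sqrt{\left(-11\right) 4 + 6} = \sqrt{-44 + 6} = \sqrt{-38} = i \sqrt{38} \approx 6.1644 i$)
$\left(\left(19 - 11\right)^{2} + N\right) f = \left(\left(19 - 11\right)^{2} - 120\right) i \sqrt{38} = \left(8^{2} - 120\right) i \sqrt{38} = \left(64 - 120\right) i \sqrt{38} = - 56 i \sqrt{38}$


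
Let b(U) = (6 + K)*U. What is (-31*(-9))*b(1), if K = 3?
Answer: 2511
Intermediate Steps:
b(U) = 9*U (b(U) = (6 + 3)*U = 9*U)
(-31*(-9))*b(1) = (-31*(-9))*(9*1) = 279*9 = 2511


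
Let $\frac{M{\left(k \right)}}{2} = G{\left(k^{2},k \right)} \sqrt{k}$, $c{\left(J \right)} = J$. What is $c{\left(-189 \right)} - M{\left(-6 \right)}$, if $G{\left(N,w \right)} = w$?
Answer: $-189 + 12 i \sqrt{6} \approx -189.0 + 29.394 i$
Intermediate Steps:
$M{\left(k \right)} = 2 k^{\frac{3}{2}}$ ($M{\left(k \right)} = 2 k \sqrt{k} = 2 k^{\frac{3}{2}}$)
$c{\left(-189 \right)} - M{\left(-6 \right)} = -189 - 2 \left(-6\right)^{\frac{3}{2}} = -189 - 2 \left(- 6 i \sqrt{6}\right) = -189 - - 12 i \sqrt{6} = -189 + 12 i \sqrt{6}$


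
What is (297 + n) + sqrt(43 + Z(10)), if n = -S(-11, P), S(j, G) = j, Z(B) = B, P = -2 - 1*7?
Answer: 308 + sqrt(53) ≈ 315.28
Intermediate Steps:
P = -9 (P = -2 - 7 = -9)
n = 11 (n = -1*(-11) = 11)
(297 + n) + sqrt(43 + Z(10)) = (297 + 11) + sqrt(43 + 10) = 308 + sqrt(53)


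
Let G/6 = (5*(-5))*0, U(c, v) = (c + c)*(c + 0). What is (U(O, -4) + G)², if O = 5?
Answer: 2500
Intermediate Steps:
U(c, v) = 2*c² (U(c, v) = (2*c)*c = 2*c²)
G = 0 (G = 6*((5*(-5))*0) = 6*(-25*0) = 6*0 = 0)
(U(O, -4) + G)² = (2*5² + 0)² = (2*25 + 0)² = (50 + 0)² = 50² = 2500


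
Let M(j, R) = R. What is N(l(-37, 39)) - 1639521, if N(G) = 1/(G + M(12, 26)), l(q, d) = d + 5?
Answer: -114766469/70 ≈ -1.6395e+6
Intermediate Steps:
l(q, d) = 5 + d
N(G) = 1/(26 + G) (N(G) = 1/(G + 26) = 1/(26 + G))
N(l(-37, 39)) - 1639521 = 1/(26 + (5 + 39)) - 1639521 = 1/(26 + 44) - 1639521 = 1/70 - 1639521 = -114766469/70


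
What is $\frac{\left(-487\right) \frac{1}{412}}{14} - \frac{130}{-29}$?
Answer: $\frac{735717}{167272} \approx 4.3983$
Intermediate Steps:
$\frac{\left(-487\right) \frac{1}{412}}{14} - \frac{130}{-29} = \left(-487\right) \frac{1}{412} \cdot \frac{1}{14} - - \frac{130}{29} = \left(- \frac{487}{412}\right) \frac{1}{14} + \frac{130}{29} = - \frac{487}{5768} + \frac{130}{29} = \frac{735717}{167272}$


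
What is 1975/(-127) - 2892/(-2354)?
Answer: -2140933/149479 ≈ -14.323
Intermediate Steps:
1975/(-127) - 2892/(-2354) = 1975*(-1/127) - 2892*(-1/2354) = -1975/127 + 1446/1177 = -2140933/149479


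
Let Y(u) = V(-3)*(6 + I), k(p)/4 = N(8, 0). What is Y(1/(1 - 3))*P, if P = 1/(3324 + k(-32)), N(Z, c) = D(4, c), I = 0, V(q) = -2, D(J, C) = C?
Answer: -1/277 ≈ -0.0036101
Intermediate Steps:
N(Z, c) = c
k(p) = 0 (k(p) = 4*0 = 0)
Y(u) = -12 (Y(u) = -2*(6 + 0) = -2*6 = -12)
P = 1/3324 (P = 1/(3324 + 0) = 1/3324 ≈ 0.00030084)
Y(1/(1 - 3))*P = -12*1/3324 = -1/277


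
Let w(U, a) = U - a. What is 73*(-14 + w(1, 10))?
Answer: -1679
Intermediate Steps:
73*(-14 + w(1, 10)) = 73*(-14 + (1 - 1*10)) = 73*(-14 + (1 - 10)) = 73*(-14 - 9) = 73*(-23) = -1679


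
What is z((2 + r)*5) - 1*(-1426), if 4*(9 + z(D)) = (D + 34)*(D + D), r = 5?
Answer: 5249/2 ≈ 2624.5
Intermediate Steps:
z(D) = -9 + D*(34 + D)/2 (z(D) = -9 + ((D + 34)*(D + D))/4 = -9 + ((34 + D)*(2*D))/4 = -9 + (2*D*(34 + D))/4 = -9 + D*(34 + D)/2)
z((2 + r)*5) - 1*(-1426) = (-9 + ((2 + 5)*5)²/2 + 17*((2 + 5)*5)) - 1*(-1426) = (-9 + (7*5)²/2 + 17*(7*5)) + 1426 = (-9 + (½)*35² + 17*35) + 1426 = (-9 + (½)*1225 + 595) + 1426 = (-9 + 1225/2 + 595) + 1426 = 2397/2 + 1426 = 5249/2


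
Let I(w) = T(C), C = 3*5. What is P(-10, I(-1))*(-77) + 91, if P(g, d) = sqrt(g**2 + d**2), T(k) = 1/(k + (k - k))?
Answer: 91 - 77*sqrt(22501)/15 ≈ -679.02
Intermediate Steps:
C = 15
T(k) = 1/k (T(k) = 1/(k + 0) = 1/k)
I(w) = 1/15
P(g, d) = sqrt(d**2 + g**2)
P(-10, I(-1))*(-77) + 91 = sqrt((1/15)**2 + (-10)**2)*(-77) + 91 = sqrt(1/225 + 100)*(-77) + 91 = sqrt(22501/225)*(-77) + 91 = (sqrt(22501)/15)*(-77) + 91 = -77*sqrt(22501)/15 + 91 = 91 - 77*sqrt(22501)/15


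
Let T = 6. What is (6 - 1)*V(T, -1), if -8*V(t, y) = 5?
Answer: -25/8 ≈ -3.1250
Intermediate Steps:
V(t, y) = -5/8 (V(t, y) = -1/8*5 = -5/8)
(6 - 1)*V(T, -1) = (6 - 1)*(-5/8) = 5*(-5/8) = -25/8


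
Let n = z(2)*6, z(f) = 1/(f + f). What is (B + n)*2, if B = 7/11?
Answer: 47/11 ≈ 4.2727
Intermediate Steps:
z(f) = 1/(2*f)
n = 3/2 (n = ((½)/2)*6 = ((½)*(½))*6 = (¼)*6 = 3/2 ≈ 1.5000)
B = 7/11 (B = 7*(1/11) = 7/11 ≈ 0.63636)
(B + n)*2 = (7/11 + 3/2)*2 = (47/22)*2 = 47/11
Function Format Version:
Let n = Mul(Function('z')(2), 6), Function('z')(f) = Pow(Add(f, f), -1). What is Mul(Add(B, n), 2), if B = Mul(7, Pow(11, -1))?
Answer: Rational(47, 11) ≈ 4.2727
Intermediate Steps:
Function('z')(f) = Mul(Rational(1, 2), Pow(f, -1)) (Function('z')(f) = Pow(Mul(2, f), -1) = Mul(Rational(1, 2), Pow(f, -1)))
n = Rational(3, 2) (n = Mul(Mul(Rational(1, 2), Pow(2, -1)), 6) = Mul(Mul(Rational(1, 2), Rational(1, 2)), 6) = Mul(Rational(1, 4), 6) = Rational(3, 2) ≈ 1.5000)
B = Rational(7, 11) (B = Mul(7, Rational(1, 11)) = Rational(7, 11) ≈ 0.63636)
Mul(Add(B, n), 2) = Mul(Add(Rational(7, 11), Rational(3, 2)), 2) = Mul(Rational(47, 22), 2) = Rational(47, 11)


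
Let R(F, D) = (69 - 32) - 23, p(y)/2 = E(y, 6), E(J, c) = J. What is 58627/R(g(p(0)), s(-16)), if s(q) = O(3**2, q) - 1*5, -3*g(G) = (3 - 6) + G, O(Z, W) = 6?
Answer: 58627/14 ≈ 4187.6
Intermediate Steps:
p(y) = 2*y
g(G) = 1 - G/3 (g(G) = -((3 - 6) + G)/3 = -(-3 + G)/3 = 1 - G/3)
s(q) = 1 (s(q) = 6 - 1*5 = 6 - 5 = 1)
R(F, D) = 14 (R(F, D) = 37 - 23 = 14)
58627/R(g(p(0)), s(-16)) = 58627/14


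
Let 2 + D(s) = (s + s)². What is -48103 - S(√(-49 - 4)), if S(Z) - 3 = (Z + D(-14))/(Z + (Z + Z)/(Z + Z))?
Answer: (-48107*√53 + 48888*I)/(√53 - I) ≈ -48121.0 + 105.29*I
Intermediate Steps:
D(s) = -2 + 4*s² (D(s) = -2 + (s + s)² = -2 + (2*s)² = -2 + 4*s²)
S(Z) = 3 + (782 + Z)/(1 + Z) (S(Z) = 3 + (Z + (-2 + 4*(-14)²))/(Z + (Z + Z)/(Z + Z)) = 3 + (Z + (-2 + 4*196))/(Z + (2*Z)/((2*Z))) = 3 + (Z + (-2 + 784))/(Z + (2*Z)*(1/(2*Z))) = 3 + (Z + 782)/(Z + 1) = 3 + (782 + Z)/(1 + Z))
-48103 - S(√(-49 - 4)) = -48103 - (785 + 4*√(-49 - 4))/(1 + √(-49 - 4)) = -48103 - (785 + 4*√(-53))/(1 + √(-53)) = -48103 - (785 + 4*(I*√53))/(1 + I*√53) = -48103 - (785 + 4*I*√53)/(1 + I*√53)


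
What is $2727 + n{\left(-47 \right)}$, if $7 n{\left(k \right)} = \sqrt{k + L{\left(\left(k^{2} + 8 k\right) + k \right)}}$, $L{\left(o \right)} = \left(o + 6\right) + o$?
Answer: $2727 + \frac{\sqrt{3531}}{7} \approx 2735.5$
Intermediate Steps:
$L{\left(o \right)} = 6 + 2 o$ ($L{\left(o \right)} = \left(6 + o\right) + o = 6 + 2 o$)
$n{\left(k \right)} = \frac{\sqrt{6 + 2 k^{2} + 19 k}}{7}$ ($n{\left(k \right)} = \frac{\sqrt{k + \left(6 + 2 \left(\left(k^{2} + 8 k\right) + k\right)\right)}}{7} = \frac{\sqrt{k + \left(6 + 2 \left(k^{2} + 9 k\right)\right)}}{7} = \frac{\sqrt{k + \left(6 + \left(2 k^{2} + 18 k\right)\right)}}{7} = \frac{\sqrt{k + \left(6 + 2 k^{2} + 18 k\right)}}{7} = \frac{\sqrt{6 + 2 k^{2} + 19 k}}{7}$)
$2727 + n{\left(-47 \right)} = 2727 + \frac{\sqrt{6 - 47 + 2 \left(-47\right) \left(9 - 47\right)}}{7} = 2727 + \frac{\sqrt{6 - 47 + 2 \left(-47\right) \left(-38\right)}}{7} = 2727 + \frac{\sqrt{6 - 47 + 3572}}{7} = 2727 + \frac{\sqrt{3531}}{7}$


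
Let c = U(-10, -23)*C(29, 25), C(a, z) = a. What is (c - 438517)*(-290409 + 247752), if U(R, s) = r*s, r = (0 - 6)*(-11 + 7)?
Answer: 19388672925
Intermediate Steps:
r = 24 (r = -6*(-4) = 24)
U(R, s) = 24*s
c = -16008 (c = (24*(-23))*29 = -552*29 = -16008)
(c - 438517)*(-290409 + 247752) = (-16008 - 438517)*(-290409 + 247752) = -454525*(-42657) = 19388672925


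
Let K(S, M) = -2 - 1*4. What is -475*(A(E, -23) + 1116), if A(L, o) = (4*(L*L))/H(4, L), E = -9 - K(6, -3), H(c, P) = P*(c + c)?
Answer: -1058775/2 ≈ -5.2939e+5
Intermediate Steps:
H(c, P) = 2*P*c (H(c, P) = P*(2*c) = 2*P*c)
K(S, M) = -6 (K(S, M) = -2 - 4 = -6)
E = -3 (E = -9 - 1*(-6) = -9 + 6 = -3)
A(L, o) = L/2 (A(L, o) = (4*(L*L))/((2*L*4)) = (4*L²)/((8*L)) = (4*L²)*(1/(8*L)) = L/2)
-475*(A(E, -23) + 1116) = -475*((½)*(-3) + 1116) = -475*(-3/2 + 1116) = -475*2229/2 = -1058775/2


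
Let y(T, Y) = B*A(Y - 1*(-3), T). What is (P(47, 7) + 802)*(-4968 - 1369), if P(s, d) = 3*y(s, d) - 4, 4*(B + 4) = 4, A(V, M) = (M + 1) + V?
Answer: -1749012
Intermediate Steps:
A(V, M) = 1 + M + V (A(V, M) = (1 + M) + V = 1 + M + V)
B = -3 (B = -4 + (1/4)*4 = -4 + 1 = -3)
y(T, Y) = -12 - 3*T - 3*Y (y(T, Y) = -3*(1 + T + (Y - 1*(-3))) = -3*(1 + T + (Y + 3)) = -3*(1 + T + (3 + Y)) = -3*(4 + T + Y) = -12 - 3*T - 3*Y)
P(s, d) = -40 - 9*d - 9*s (P(s, d) = 3*(-12 - 3*s - 3*d) - 4 = 3*(-12 - 3*d - 3*s) - 4 = (-36 - 9*d - 9*s) - 4 = -40 - 9*d - 9*s)
(P(47, 7) + 802)*(-4968 - 1369) = ((-40 - 9*7 - 9*47) + 802)*(-4968 - 1369) = ((-40 - 63 - 423) + 802)*(-6337) = (-526 + 802)*(-6337) = 276*(-6337) = -1749012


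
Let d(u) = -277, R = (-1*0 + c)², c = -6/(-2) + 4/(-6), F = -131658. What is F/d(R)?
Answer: 131658/277 ≈ 475.30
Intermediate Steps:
c = 7/3 (c = -6*(-½) + 4*(-⅙) = 3 - ⅔ = 7/3 ≈ 2.3333)
R = 49/9 (R = (-1*0 + 7/3)² = (0 + 7/3)² = (7/3)² = 49/9 ≈ 5.4444)
F/d(R) = -131658/(-277) = -131658*(-1/277) = 131658/277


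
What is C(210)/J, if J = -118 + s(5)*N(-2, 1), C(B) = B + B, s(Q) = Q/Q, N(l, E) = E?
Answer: -140/39 ≈ -3.5897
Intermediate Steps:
s(Q) = 1
C(B) = 2*B
J = -117 (J = -118 + 1*1 = -118 + 1 = -117)
C(210)/J = (2*210)/(-117) = 420*(-1/117) = -140/39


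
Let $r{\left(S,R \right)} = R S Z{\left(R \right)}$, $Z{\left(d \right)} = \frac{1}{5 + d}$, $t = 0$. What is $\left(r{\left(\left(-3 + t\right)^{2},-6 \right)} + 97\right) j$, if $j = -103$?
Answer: $-15553$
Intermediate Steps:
$r{\left(S,R \right)} = \frac{R S}{5 + R}$
$\left(r{\left(\left(-3 + t\right)^{2},-6 \right)} + 97\right) j = \left(- \frac{6 \left(-3 + 0\right)^{2}}{5 - 6} + 97\right) \left(-103\right) = \left(- \frac{6 \left(-3\right)^{2}}{-1} + 97\right) \left(-103\right) = \left(\left(-6\right) 9 \left(-1\right) + 97\right) \left(-103\right) = \left(54 + 97\right) \left(-103\right) = 151 \left(-103\right) = -15553$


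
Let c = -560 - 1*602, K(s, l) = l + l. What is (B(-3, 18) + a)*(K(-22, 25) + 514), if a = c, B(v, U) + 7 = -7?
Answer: -663264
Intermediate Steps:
B(v, U) = -14 (B(v, U) = -7 - 7 = -14)
K(s, l) = 2*l
c = -1162 (c = -560 - 602 = -1162)
a = -1162
(B(-3, 18) + a)*(K(-22, 25) + 514) = (-14 - 1162)*(2*25 + 514) = -1176*(50 + 514) = -1176*564 = -663264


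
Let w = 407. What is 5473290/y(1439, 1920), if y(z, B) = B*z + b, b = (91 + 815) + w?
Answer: 5473290/2764193 ≈ 1.9801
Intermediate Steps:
b = 1313 (b = (91 + 815) + 407 = 906 + 407 = 1313)
y(z, B) = 1313 + B*z (y(z, B) = B*z + 1313 = 1313 + B*z)
5473290/y(1439, 1920) = 5473290/(1313 + 1920*1439) = 5473290/(1313 + 2762880) = 5473290/2764193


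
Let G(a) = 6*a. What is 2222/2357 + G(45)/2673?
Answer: 243548/233343 ≈ 1.0437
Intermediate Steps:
2222/2357 + G(45)/2673 = 2222/2357 + (6*45)/2673 = 2222*(1/2357) + 270*(1/2673) = 2222/2357 + 10/99 = 243548/233343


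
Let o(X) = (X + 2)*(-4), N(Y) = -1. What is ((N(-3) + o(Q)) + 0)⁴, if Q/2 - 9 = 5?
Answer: 214358881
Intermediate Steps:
Q = 28 (Q = 18 + 2*5 = 18 + 10 = 28)
o(X) = -8 - 4*X (o(X) = (2 + X)*(-4) = -8 - 4*X)
((N(-3) + o(Q)) + 0)⁴ = ((-1 + (-8 - 4*28)) + 0)⁴ = ((-1 + (-8 - 112)) + 0)⁴ = ((-1 - 120) + 0)⁴ = (-121 + 0)⁴ = (-121)⁴ = 214358881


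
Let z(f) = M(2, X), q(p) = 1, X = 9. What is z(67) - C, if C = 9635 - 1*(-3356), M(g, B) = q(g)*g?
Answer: -12989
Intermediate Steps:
M(g, B) = g (M(g, B) = 1*g = g)
z(f) = 2
C = 12991 (C = 9635 + 3356 = 12991)
z(67) - C = 2 - 1*12991 = 2 - 12991 = -12989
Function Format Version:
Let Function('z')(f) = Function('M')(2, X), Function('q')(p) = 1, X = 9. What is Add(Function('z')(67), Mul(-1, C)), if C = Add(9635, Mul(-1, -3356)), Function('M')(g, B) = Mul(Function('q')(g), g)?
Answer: -12989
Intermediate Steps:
Function('M')(g, B) = g (Function('M')(g, B) = Mul(1, g) = g)
Function('z')(f) = 2
C = 12991 (C = Add(9635, 3356) = 12991)
Add(Function('z')(67), Mul(-1, C)) = Add(2, Mul(-1, 12991)) = Add(2, -12991) = -12989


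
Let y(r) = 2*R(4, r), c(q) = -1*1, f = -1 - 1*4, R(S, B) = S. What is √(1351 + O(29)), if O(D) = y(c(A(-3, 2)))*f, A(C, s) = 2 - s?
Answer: √1311 ≈ 36.208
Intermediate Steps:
f = -5 (f = -1 - 4 = -5)
c(q) = -1
y(r) = 8 (y(r) = 2*4 = 8)
O(D) = -40 (O(D) = 8*(-5) = -40)
√(1351 + O(29)) = √(1351 - 40) = √1311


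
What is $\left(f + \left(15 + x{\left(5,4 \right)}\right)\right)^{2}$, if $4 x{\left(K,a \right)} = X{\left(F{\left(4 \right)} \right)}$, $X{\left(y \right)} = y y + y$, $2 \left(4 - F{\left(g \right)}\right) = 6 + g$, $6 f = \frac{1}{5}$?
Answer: $\frac{203401}{900} \approx 226.0$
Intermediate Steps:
$f = \frac{1}{30}$ ($f = \frac{1}{6 \cdot 5} = \frac{1}{6} \cdot \frac{1}{5} = \frac{1}{30} \approx 0.033333$)
$F{\left(g \right)} = 1 - \frac{g}{2}$ ($F{\left(g \right)} = 4 - \frac{6 + g}{2} = 4 - \left(3 + \frac{g}{2}\right) = 1 - \frac{g}{2}$)
$X{\left(y \right)} = y + y^{2}$ ($X{\left(y \right)} = y^{2} + y = y + y^{2}$)
$x{\left(K,a \right)} = 0$ ($x{\left(K,a \right)} = \frac{\left(1 - 2\right) \left(1 + \left(1 - 2\right)\right)}{4} = \frac{\left(-1\right) \left(1 - 1\right)}{4} = \frac{\left(-1\right) 0}{4} = \frac{1}{4} \cdot 0 = 0$)
$\left(f + \left(15 + x{\left(5,4 \right)}\right)\right)^{2} = \left(\frac{1}{30} + \left(15 + 0\right)\right)^{2} = \left(\frac{1}{30} + 15\right)^{2} = \left(\frac{451}{30}\right)^{2} = \frac{203401}{900}$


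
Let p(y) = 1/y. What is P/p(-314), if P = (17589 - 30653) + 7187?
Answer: 1845378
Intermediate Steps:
P = -5877 (P = -13064 + 7187 = -5877)
P/p(-314) = -5877/(1/(-314)) = -5877/(-1/314) = -5877*(-314) = 1845378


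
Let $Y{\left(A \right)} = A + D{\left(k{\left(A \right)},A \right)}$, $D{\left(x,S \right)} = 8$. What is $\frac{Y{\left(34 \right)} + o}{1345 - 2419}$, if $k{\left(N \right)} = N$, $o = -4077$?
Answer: $\frac{1345}{358} \approx 3.757$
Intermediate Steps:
$Y{\left(A \right)} = 8 + A$ ($Y{\left(A \right)} = A + 8 = 8 + A$)
$\frac{Y{\left(34 \right)} + o}{1345 - 2419} = \frac{\left(8 + 34\right) - 4077}{1345 - 2419} = \frac{42 - 4077}{-1074} = \left(-4035\right) \left(- \frac{1}{1074}\right) = \frac{1345}{358}$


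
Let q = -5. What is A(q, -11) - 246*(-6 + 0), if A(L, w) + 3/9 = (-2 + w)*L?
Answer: 4622/3 ≈ 1540.7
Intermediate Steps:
A(L, w) = -1/3 + L*(-2 + w) (A(L, w) = -1/3 + (-2 + w)*L = -1/3 + L*(-2 + w))
A(q, -11) - 246*(-6 + 0) = (-1/3 - 2*(-5) - 5*(-11)) - 246*(-6 + 0) = (-1/3 + 10 + 55) - 246*(-6) = 194/3 - 123*(-12) = 194/3 + 1476 = 4622/3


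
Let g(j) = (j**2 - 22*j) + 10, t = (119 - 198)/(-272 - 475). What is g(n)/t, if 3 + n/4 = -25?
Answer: 11218446/79 ≈ 1.4201e+5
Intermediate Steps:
n = -112 (n = -12 + 4*(-25) = -12 - 100 = -112)
t = 79/747 (t = -79/(-747) = -79*(-1/747) = 79/747 ≈ 0.10576)
g(j) = 10 + j**2 - 22*j
g(n)/t = (10 + (-112)**2 - 22*(-112))/(79/747) = (10 + 12544 + 2464)*(747/79) = 15018*(747/79) = 11218446/79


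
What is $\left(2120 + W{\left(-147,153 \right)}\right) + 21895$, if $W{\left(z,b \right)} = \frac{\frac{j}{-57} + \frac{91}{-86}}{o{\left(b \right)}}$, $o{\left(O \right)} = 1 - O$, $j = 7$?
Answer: $\frac{17893678349}{745104} \approx 24015.0$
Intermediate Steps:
$W{\left(z,b \right)} = - \frac{5789}{4902 \left(1 - b\right)}$ ($W{\left(z,b \right)} = \frac{\frac{7}{-57} + \frac{91}{-86}}{1 - b} = \frac{7 \left(- \frac{1}{57}\right) + 91 \left(- \frac{1}{86}\right)}{1 - b} = \frac{- \frac{7}{57} - \frac{91}{86}}{1 - b} = - \frac{5789}{4902 \left(1 - b\right)}$)
$\left(2120 + W{\left(-147,153 \right)}\right) + 21895 = \left(2120 + \frac{5789}{4902 \left(-1 + 153\right)}\right) + 21895 = \left(2120 + \frac{5789}{4902 \cdot 152}\right) + 21895 = \left(2120 + \frac{5789}{4902} \cdot \frac{1}{152}\right) + 21895 = \left(2120 + \frac{5789}{745104}\right) + 21895 = \frac{1579626269}{745104} + 21895 = \frac{17893678349}{745104}$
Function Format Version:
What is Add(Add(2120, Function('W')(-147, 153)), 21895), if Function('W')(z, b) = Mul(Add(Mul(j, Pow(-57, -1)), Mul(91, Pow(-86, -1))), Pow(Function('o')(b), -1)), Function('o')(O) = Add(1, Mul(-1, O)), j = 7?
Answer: Rational(17893678349, 745104) ≈ 24015.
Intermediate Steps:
Function('W')(z, b) = Mul(Rational(-5789, 4902), Pow(Add(1, Mul(-1, b)), -1)) (Function('W')(z, b) = Mul(Add(Mul(7, Pow(-57, -1)), Mul(91, Pow(-86, -1))), Pow(Add(1, Mul(-1, b)), -1)) = Mul(Add(Mul(7, Rational(-1, 57)), Mul(91, Rational(-1, 86))), Pow(Add(1, Mul(-1, b)), -1)) = Mul(Add(Rational(-7, 57), Rational(-91, 86)), Pow(Add(1, Mul(-1, b)), -1)) = Mul(Rational(-5789, 4902), Pow(Add(1, Mul(-1, b)), -1)))
Add(Add(2120, Function('W')(-147, 153)), 21895) = Add(Add(2120, Mul(Rational(5789, 4902), Pow(Add(-1, 153), -1))), 21895) = Add(Add(2120, Mul(Rational(5789, 4902), Pow(152, -1))), 21895) = Add(Add(2120, Mul(Rational(5789, 4902), Rational(1, 152))), 21895) = Add(Add(2120, Rational(5789, 745104)), 21895) = Add(Rational(1579626269, 745104), 21895) = Rational(17893678349, 745104)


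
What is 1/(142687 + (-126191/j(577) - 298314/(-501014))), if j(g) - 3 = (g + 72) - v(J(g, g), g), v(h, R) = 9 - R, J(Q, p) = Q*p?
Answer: 305618540/43576362859683 ≈ 7.0134e-6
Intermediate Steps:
j(g) = 66 + 2*g (j(g) = 3 + ((g + 72) - (9 - g)) = 3 + ((72 + g) + (-9 + g)) = 3 + (63 + 2*g) = 66 + 2*g)
1/(142687 + (-126191/j(577) - 298314/(-501014))) = 1/(142687 + (-126191/(66 + 2*577) - 298314/(-501014))) = 1/(142687 + (-126191/(66 + 1154) - 298314*(-1/501014))) = 1/(142687 + (-126191/1220 + 149157/250507)) = 1/(142687 - 31429757297/305618540) = 1/(43576362859683/305618540) = 305618540/43576362859683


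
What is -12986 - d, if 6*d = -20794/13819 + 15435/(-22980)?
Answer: -1649490808369/127024248 ≈ -12986.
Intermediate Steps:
d = -46076159/127024248 (d = (-20794/13819 + 15435/(-22980))/6 = (-20794*1/13819 + 15435*(-1/22980))/6 = (-20794/13819 - 1029/1532)/6 = (⅙)*(-46076159/21170708) = -46076159/127024248 ≈ -0.36274)
-12986 - d = -12986 - 1*(-46076159/127024248) = -12986 + 46076159/127024248 = -1649490808369/127024248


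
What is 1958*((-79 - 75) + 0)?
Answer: -301532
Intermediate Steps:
1958*((-79 - 75) + 0) = 1958*(-154 + 0) = 1958*(-154) = -301532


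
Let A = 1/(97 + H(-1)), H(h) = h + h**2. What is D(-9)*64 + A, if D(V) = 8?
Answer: 49665/97 ≈ 512.01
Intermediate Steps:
A = 1/97 (A = 1/(97 - (1 - 1)) = 1/(97 - 1*0) = 1/(97 + 0) = 1/97 ≈ 0.010309)
D(-9)*64 + A = 8*64 + 1/97 = 512 + 1/97 = 49665/97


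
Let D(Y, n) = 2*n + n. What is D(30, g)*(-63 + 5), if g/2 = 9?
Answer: -3132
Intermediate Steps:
g = 18 (g = 2*9 = 18)
D(Y, n) = 3*n
D(30, g)*(-63 + 5) = (3*18)*(-63 + 5) = 54*(-58) = -3132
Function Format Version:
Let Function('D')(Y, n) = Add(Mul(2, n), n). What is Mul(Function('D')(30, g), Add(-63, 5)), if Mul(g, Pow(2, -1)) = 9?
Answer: -3132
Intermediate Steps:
g = 18 (g = Mul(2, 9) = 18)
Function('D')(Y, n) = Mul(3, n)
Mul(Function('D')(30, g), Add(-63, 5)) = Mul(Mul(3, 18), Add(-63, 5)) = Mul(54, -58) = -3132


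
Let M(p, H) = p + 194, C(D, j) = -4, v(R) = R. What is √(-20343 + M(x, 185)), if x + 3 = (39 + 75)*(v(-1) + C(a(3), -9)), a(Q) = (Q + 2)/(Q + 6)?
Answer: I*√20722 ≈ 143.95*I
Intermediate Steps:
a(Q) = (2 + Q)/(6 + Q)
x = -573 (x = -3 + (39 + 75)*(-1 - 4) = -3 + 114*(-5) = -3 - 570 = -573)
M(p, H) = 194 + p
√(-20343 + M(x, 185)) = √(-20343 + (194 - 573)) = √(-20343 - 379) = √(-20722) = I*√20722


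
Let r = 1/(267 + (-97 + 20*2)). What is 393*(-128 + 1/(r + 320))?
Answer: -3380396574/67201 ≈ -50303.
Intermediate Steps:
r = 1/210 (r = 1/(267 + (-97 + 40)) = 1/(267 - 57) = 1/210 ≈ 0.0047619)
393*(-128 + 1/(r + 320)) = 393*(-128 + 1/(1/210 + 320)) = 393*(-128 + 1/(67201/210)) = 393*(-128 + 210/67201) = 393*(-8601518/67201) = -3380396574/67201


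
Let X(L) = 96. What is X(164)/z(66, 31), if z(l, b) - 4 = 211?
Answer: 96/215 ≈ 0.44651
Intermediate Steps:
z(l, b) = 215 (z(l, b) = 4 + 211 = 215)
X(164)/z(66, 31) = 96/215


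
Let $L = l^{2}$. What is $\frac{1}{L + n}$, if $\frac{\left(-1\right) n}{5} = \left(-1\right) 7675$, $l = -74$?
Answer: $\frac{1}{43851} \approx 2.2804 \cdot 10^{-5}$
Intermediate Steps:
$L = 5476$ ($L = \left(-74\right)^{2} = 5476$)
$n = 38375$ ($n = - 5 \left(\left(-1\right) 7675\right) = \left(-5\right) \left(-7675\right) = 38375$)
$\frac{1}{L + n} = \frac{1}{5476 + 38375} = \frac{1}{43851}$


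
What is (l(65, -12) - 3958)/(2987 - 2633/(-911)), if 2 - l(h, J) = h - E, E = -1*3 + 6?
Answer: -1830199/1361895 ≈ -1.3439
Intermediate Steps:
E = 3 (E = -3 + 6 = 3)
l(h, J) = 5 - h (l(h, J) = 2 - (h - 1*3) = 2 - (h - 3) = 2 - (-3 + h) = 2 + (3 - h) = 5 - h)
(l(65, -12) - 3958)/(2987 - 2633/(-911)) = ((5 - 1*65) - 3958)/(2987 - 2633/(-911)) = ((5 - 65) - 3958)/(2987 - 2633*(-1/911)) = (-60 - 3958)/(2987 + 2633/911) = -4018/2723790/911 = -4018*911/2723790 = -1830199/1361895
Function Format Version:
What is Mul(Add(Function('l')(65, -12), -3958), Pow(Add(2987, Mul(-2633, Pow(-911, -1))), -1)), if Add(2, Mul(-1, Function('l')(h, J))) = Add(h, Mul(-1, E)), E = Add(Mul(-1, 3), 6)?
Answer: Rational(-1830199, 1361895) ≈ -1.3439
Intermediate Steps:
E = 3 (E = Add(-3, 6) = 3)
Function('l')(h, J) = Add(5, Mul(-1, h)) (Function('l')(h, J) = Add(2, Mul(-1, Add(h, Mul(-1, 3)))) = Add(2, Mul(-1, Add(h, -3))) = Add(2, Mul(-1, Add(-3, h))) = Add(2, Add(3, Mul(-1, h))) = Add(5, Mul(-1, h)))
Mul(Add(Function('l')(65, -12), -3958), Pow(Add(2987, Mul(-2633, Pow(-911, -1))), -1)) = Mul(Add(Add(5, Mul(-1, 65)), -3958), Pow(Add(2987, Mul(-2633, Pow(-911, -1))), -1)) = Mul(Add(Add(5, -65), -3958), Pow(Add(2987, Mul(-2633, Rational(-1, 911))), -1)) = Mul(Add(-60, -3958), Pow(Add(2987, Rational(2633, 911)), -1)) = Mul(-4018, Pow(Rational(2723790, 911), -1)) = Mul(-4018, Rational(911, 2723790)) = Rational(-1830199, 1361895)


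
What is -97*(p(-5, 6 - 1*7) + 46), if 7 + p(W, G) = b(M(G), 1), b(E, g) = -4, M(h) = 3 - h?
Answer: -3395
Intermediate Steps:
p(W, G) = -11 (p(W, G) = -7 - 4 = -11)
-97*(p(-5, 6 - 1*7) + 46) = -97*(-11 + 46) = -97*35 = -3395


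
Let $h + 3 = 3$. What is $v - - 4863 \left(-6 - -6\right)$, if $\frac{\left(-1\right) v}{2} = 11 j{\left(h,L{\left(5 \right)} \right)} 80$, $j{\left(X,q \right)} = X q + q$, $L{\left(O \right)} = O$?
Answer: $-8800$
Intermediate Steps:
$h = 0$ ($h = -3 + 3 = 0$)
$j{\left(X,q \right)} = q + X q$
$v = -8800$ ($v = - 2 \cdot 11 \cdot 5 \left(1 + 0\right) 80 = - 2 \cdot 11 \cdot 5 \cdot 1 \cdot 80 = - 2 \cdot 11 \cdot 5 \cdot 80 = - 2 \cdot 55 \cdot 80 = \left(-2\right) 4400 = -8800$)
$v - - 4863 \left(-6 - -6\right) = -8800 - - 4863 \left(-6 - -6\right) = -8800 - - 4863 \left(-6 + 6\right) = -8800 - \left(-4863\right) 0 = -8800 - 0 = -8800 + 0 = -8800$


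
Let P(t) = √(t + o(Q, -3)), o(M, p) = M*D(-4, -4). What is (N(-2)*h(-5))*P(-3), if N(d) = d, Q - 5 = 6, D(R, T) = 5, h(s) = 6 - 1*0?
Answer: -24*√13 ≈ -86.533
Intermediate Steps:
h(s) = 6 (h(s) = 6 + 0 = 6)
Q = 11 (Q = 5 + 6 = 11)
o(M, p) = 5*M (o(M, p) = M*5 = 5*M)
P(t) = √(55 + t) (P(t) = √(t + 5*11) = √(t + 55) = √(55 + t))
(N(-2)*h(-5))*P(-3) = (-2*6)*√(55 - 3) = -24*√13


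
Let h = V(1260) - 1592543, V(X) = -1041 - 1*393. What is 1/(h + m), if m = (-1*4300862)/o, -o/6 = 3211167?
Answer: -9633501/15355576873046 ≈ -6.2736e-7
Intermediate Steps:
V(X) = -1434 (V(X) = -1041 - 393 = -1434)
o = -19267002 (o = -6*3211167 = -19267002)
h = -1593977 (h = -1434 - 1592543 = -1593977)
m = 2150431/9633501 (m = -1*4300862/(-19267002) = -4300862*(-1/19267002) = 2150431/9633501 ≈ 0.22322)
1/(h + m) = 1/(-1593977 + 2150431/9633501) = 1/(-15355576873046/9633501) = -9633501/15355576873046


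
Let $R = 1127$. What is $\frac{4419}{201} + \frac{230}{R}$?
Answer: $\frac{72847}{3283} \approx 22.189$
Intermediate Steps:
$\frac{4419}{201} + \frac{230}{R} = \frac{4419}{201} + \frac{230}{1127} = 4419 \cdot \frac{1}{201} + 230 \cdot \frac{1}{1127} = \frac{1473}{67} + \frac{10}{49} = \frac{72847}{3283}$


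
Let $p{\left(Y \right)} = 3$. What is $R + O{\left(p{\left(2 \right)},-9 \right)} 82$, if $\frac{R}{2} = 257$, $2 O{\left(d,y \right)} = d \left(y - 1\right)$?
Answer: $-716$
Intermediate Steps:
$O{\left(d,y \right)} = \frac{d \left(-1 + y\right)}{2}$ ($O{\left(d,y \right)} = \frac{d \left(y - 1\right)}{2} = \frac{d \left(-1 + y\right)}{2}$)
$R = 514$ ($R = 2 \cdot 257 = 514$)
$R + O{\left(p{\left(2 \right)},-9 \right)} 82 = 514 + \frac{1}{2} \cdot 3 \left(-1 - 9\right) 82 = 514 + \frac{1}{2} \cdot 3 \left(-10\right) 82 = 514 - 1230 = -716$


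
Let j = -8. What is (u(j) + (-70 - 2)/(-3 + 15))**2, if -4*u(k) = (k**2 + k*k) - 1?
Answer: 22801/16 ≈ 1425.1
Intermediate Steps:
u(k) = 1/4 - k**2/2 (u(k) = -((k**2 + k*k) - 1)/4 = -((k**2 + k**2) - 1)/4 = -(2*k**2 - 1)/4 = -(-1 + 2*k**2)/4 = 1/4 - k**2/2)
(u(j) + (-70 - 2)/(-3 + 15))**2 = ((1/4 - 1/2*(-8)**2) + (-70 - 2)/(-3 + 15))**2 = ((1/4 - 1/2*64) - 72/12)**2 = ((1/4 - 32) - 72*1/12)**2 = (-127/4 - 6)**2 = (-151/4)**2 = 22801/16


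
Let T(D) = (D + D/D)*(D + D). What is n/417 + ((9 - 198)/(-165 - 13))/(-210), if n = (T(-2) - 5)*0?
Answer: -9/1780 ≈ -0.0050562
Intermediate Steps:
T(D) = 2*D*(1 + D) (T(D) = (D + 1)*(2*D) = (1 + D)*(2*D) = 2*D*(1 + D))
n = 0 (n = (2*(-2)*(1 - 2) - 5)*0 = (2*(-2)*(-1) - 5)*0 = (4 - 5)*0 = -1*0 = 0)
n/417 + ((9 - 198)/(-165 - 13))/(-210) = 0/417 + ((9 - 198)/(-165 - 13))/(-210) = 0*(1/417) - 189/(-178)*(-1/210) = 0 - 189*(-1/178)*(-1/210) = 0 + (189/178)*(-1/210) = 0 - 9/1780 = -9/1780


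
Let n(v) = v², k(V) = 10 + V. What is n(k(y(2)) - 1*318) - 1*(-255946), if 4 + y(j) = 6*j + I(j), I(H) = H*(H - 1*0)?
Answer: 343562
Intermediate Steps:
I(H) = H² (I(H) = H*(H + 0) = H*H = H²)
y(j) = -4 + j² + 6*j (y(j) = -4 + (6*j + j²) = -4 + (j² + 6*j) = -4 + j² + 6*j)
n(k(y(2)) - 1*318) - 1*(-255946) = ((10 + (-4 + 2² + 6*2)) - 1*318)² - 1*(-255946) = ((10 + (-4 + 4 + 12)) - 318)² + 255946 = ((10 + 12) - 318)² + 255946 = (22 - 318)² + 255946 = (-296)² + 255946 = 87616 + 255946 = 343562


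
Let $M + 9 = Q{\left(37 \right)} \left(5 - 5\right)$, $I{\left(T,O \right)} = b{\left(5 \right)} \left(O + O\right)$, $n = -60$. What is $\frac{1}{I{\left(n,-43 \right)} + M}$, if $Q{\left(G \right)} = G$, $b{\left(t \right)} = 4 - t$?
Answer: $\frac{1}{77} \approx 0.012987$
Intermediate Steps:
$I{\left(T,O \right)} = - 2 O$ ($I{\left(T,O \right)} = \left(4 - 5\right) \left(O + O\right) = \left(4 - 5\right) 2 O = - 2 O$)
$M = -9$ ($M = -9 + 37 \left(5 - 5\right) = -9 + 37 \cdot 0 = -9 + 0 = -9$)
$\frac{1}{I{\left(n,-43 \right)} + M} = \frac{1}{\left(-2\right) \left(-43\right) - 9} = \frac{1}{86 - 9} = \frac{1}{77}$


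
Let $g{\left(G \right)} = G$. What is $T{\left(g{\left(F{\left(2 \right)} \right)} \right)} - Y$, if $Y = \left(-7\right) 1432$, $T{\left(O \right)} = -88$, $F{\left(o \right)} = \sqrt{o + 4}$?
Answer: $9936$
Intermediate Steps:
$F{\left(o \right)} = \sqrt{4 + o}$
$Y = -10024$
$T{\left(g{\left(F{\left(2 \right)} \right)} \right)} - Y = -88 - -10024 = -88 + 10024 = 9936$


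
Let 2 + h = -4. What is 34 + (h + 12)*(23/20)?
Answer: 409/10 ≈ 40.900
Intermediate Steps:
h = -6 (h = -2 - 4 = -6)
34 + (h + 12)*(23/20) = 34 + (-6 + 12)*(23/20) = 34 + 6*(23*(1/20)) = 34 + 6*(23/20) = 34 + 69/10 = 409/10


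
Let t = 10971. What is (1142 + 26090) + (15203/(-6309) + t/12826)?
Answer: 41574845333/1526778 ≈ 27230.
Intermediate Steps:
(1142 + 26090) + (15203/(-6309) + t/12826) = (1142 + 26090) + (15203/(-6309) + 10971/12826) = 27232 + (15203*(-1/6309) + 10971*(1/12826)) = 27232 + (-15203/6309 + 207/242) = 27232 - 2373163/1526778 = 41574845333/1526778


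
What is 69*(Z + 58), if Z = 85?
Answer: 9867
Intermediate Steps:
69*(Z + 58) = 69*(85 + 58) = 69*143 = 9867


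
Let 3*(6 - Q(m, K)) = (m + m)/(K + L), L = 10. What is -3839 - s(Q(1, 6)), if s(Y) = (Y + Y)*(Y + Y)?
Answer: -573265/144 ≈ -3981.0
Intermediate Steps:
Q(m, K) = 6 - 2*m/(3*(10 + K)) (Q(m, K) = 6 - (m + m)/(3*(K + 10)) = 6 - 2*m/(3*(10 + K)))
s(Y) = 4*Y² (s(Y) = (2*Y)*(2*Y) = 4*Y²)
-3839 - s(Q(1, 6)) = -3839 - 4*(2*(90 - 1*1 + 9*6)/(3*(10 + 6)))² = -3839 - 4*((⅔)*(90 - 1 + 54)/16)² = -3839 - 4*((⅔)*(1/16)*143)² = -3839 - 4*(143/24)² = -3839 - 4*20449/576 = -3839 - 1*20449/144 = -3839 - 20449/144 = -573265/144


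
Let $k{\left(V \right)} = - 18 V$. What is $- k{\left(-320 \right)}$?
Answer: $-5760$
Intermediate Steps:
$- k{\left(-320 \right)} = - \left(-18\right) \left(-320\right) = \left(-1\right) 5760 = -5760$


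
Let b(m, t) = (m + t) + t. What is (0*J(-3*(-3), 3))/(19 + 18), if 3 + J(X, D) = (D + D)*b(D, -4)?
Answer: 0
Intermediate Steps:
b(m, t) = m + 2*t
J(X, D) = -3 + 2*D*(-8 + D) (J(X, D) = -3 + (D + D)*(D + 2*(-4)) = -3 + (2*D)*(D - 8) = -3 + (2*D)*(-8 + D) = -3 + 2*D*(-8 + D))
(0*J(-3*(-3), 3))/(19 + 18) = (0*(-3 + 2*3*(-8 + 3)))/(19 + 18) = (0*(-3 + 2*3*(-5)))/37 = (0*(-3 - 30))*(1/37) = (0*(-33))*(1/37) = 0*(1/37) = 0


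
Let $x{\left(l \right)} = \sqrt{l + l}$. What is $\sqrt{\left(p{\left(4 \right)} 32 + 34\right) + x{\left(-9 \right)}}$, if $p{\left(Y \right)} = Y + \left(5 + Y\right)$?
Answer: $\sqrt{450 + 3 i \sqrt{2}} \approx 21.213 + 0.1 i$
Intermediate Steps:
$x{\left(l \right)} = \sqrt{2} \sqrt{l}$ ($x{\left(l \right)} = \sqrt{2 l} = \sqrt{2} \sqrt{l}$)
$p{\left(Y \right)} = 5 + 2 Y$
$\sqrt{\left(p{\left(4 \right)} 32 + 34\right) + x{\left(-9 \right)}} = \sqrt{\left(\left(5 + 2 \cdot 4\right) 32 + 34\right) + \sqrt{2} \sqrt{-9}} = \sqrt{\left(\left(5 + 8\right) 32 + 34\right) + \sqrt{2} \cdot 3 i} = \sqrt{\left(13 \cdot 32 + 34\right) + 3 i \sqrt{2}} = \sqrt{\left(416 + 34\right) + 3 i \sqrt{2}} = \sqrt{450 + 3 i \sqrt{2}}$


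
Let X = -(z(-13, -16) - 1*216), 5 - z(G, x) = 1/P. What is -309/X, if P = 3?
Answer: -927/634 ≈ -1.4621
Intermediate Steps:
z(G, x) = 14/3 (z(G, x) = 5 - 1/3 = 5 - 1*⅓ = 5 - ⅓ = 14/3)
X = 634/3 (X = -(14/3 - 1*216) = -(14/3 - 216) = -1*(-634/3) = 634/3 ≈ 211.33)
-309/X = -309/634/3 = -309*3/634 = -927/634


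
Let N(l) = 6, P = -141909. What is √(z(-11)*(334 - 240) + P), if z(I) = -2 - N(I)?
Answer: I*√142661 ≈ 377.71*I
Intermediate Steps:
z(I) = -8 (z(I) = -2 - 1*6 = -2 - 6 = -8)
√(z(-11)*(334 - 240) + P) = √(-8*(334 - 240) - 141909) = √(-8*94 - 141909) = √(-752 - 141909) = √(-142661) = I*√142661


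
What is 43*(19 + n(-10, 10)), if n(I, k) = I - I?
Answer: 817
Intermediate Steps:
n(I, k) = 0
43*(19 + n(-10, 10)) = 43*(19 + 0) = 43*19 = 817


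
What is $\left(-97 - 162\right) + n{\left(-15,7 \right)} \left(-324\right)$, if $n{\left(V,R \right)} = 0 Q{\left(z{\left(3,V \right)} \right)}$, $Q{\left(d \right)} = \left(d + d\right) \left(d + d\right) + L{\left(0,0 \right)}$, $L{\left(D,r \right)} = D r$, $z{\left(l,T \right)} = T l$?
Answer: $-259$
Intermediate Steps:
$Q{\left(d \right)} = 4 d^{2}$ ($Q{\left(d \right)} = \left(d + d\right) \left(d + d\right) + 0 \cdot 0 = 2 d 2 d + 0 = 4 d^{2} + 0 = 4 d^{2}$)
$n{\left(V,R \right)} = 0$ ($n{\left(V,R \right)} = 0 \cdot 4 \left(V 3\right)^{2} = 0 \cdot 4 \left(3 V\right)^{2} = 0 \cdot 4 \cdot 9 V^{2} = 0 \cdot 36 V^{2} = 0$)
$\left(-97 - 162\right) + n{\left(-15,7 \right)} \left(-324\right) = \left(-97 - 162\right) + 0 \left(-324\right) = \left(-97 - 162\right) + 0 = -259 + 0 = -259$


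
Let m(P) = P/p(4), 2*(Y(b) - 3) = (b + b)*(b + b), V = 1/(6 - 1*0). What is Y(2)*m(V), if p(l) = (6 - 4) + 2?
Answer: 11/24 ≈ 0.45833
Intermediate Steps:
p(l) = 4 (p(l) = 2 + 2 = 4)
V = ⅙ (V = 1/(6 + 0) = 1/6 = ⅙ ≈ 0.16667)
Y(b) = 3 + 2*b² (Y(b) = 3 + ((b + b)*(b + b))/2 = 3 + ((2*b)*(2*b))/2 = 3 + (4*b²)/2 = 3 + 2*b²)
m(P) = P/4
Y(2)*m(V) = (3 + 2*2²)*((¼)*(⅙)) = (3 + 2*4)*(1/24) = (3 + 8)*(1/24) = 11*(1/24) = 11/24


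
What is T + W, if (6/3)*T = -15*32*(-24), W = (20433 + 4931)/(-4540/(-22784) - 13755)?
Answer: 451136233856/78347345 ≈ 5758.2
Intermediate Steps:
W = -144473344/78347345 (W = 25364/(-4540*(-1/22784) - 13755) = 25364/(1135/5696 - 13755) = 25364/(-78347345/5696) = 25364*(-5696/78347345) = -144473344/78347345 ≈ -1.8440)
T = 5760 (T = (-15*32*(-24))/2 = (-480*(-24))/2 = (½)*11520 = 5760)
T + W = 5760 - 144473344/78347345 = 451136233856/78347345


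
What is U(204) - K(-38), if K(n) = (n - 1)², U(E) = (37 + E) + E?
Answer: -1076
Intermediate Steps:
U(E) = 37 + 2*E
K(n) = (-1 + n)²
U(204) - K(-38) = (37 + 2*204) - (-1 - 38)² = (37 + 408) - 1*(-39)² = 445 - 1*1521 = 445 - 1521 = -1076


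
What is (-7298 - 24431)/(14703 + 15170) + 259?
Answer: 7705378/29873 ≈ 257.94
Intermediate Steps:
(-7298 - 24431)/(14703 + 15170) + 259 = -31729/29873 + 259 = 7705378/29873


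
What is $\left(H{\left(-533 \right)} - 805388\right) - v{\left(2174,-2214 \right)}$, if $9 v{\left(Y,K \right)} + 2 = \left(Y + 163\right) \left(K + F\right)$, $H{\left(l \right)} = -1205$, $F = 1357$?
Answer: $- \frac{5256526}{9} \approx -5.8406 \cdot 10^{5}$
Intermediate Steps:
$v{\left(Y,K \right)} = - \frac{2}{9} + \frac{\left(163 + Y\right) \left(1357 + K\right)}{9}$ ($v{\left(Y,K \right)} = - \frac{2}{9} + \frac{\left(Y + 163\right) \left(K + 1357\right)}{9} = - \frac{2}{9} + \frac{\left(163 + Y\right) \left(1357 + K\right)}{9}$)
$\left(H{\left(-533 \right)} - 805388\right) - v{\left(2174,-2214 \right)} = \left(-1205 - 805388\right) - \left(\frac{221189}{9} + \frac{163}{9} \left(-2214\right) + \frac{1357}{9} \cdot 2174 + \frac{1}{9} \left(-2214\right) 2174\right) = \left(-1205 - 805388\right) - \left(\frac{221189}{9} - 40098 + \frac{2950118}{9} - 534804\right) = -806593 - - \frac{2002811}{9} = -806593 + \frac{2002811}{9} = - \frac{5256526}{9}$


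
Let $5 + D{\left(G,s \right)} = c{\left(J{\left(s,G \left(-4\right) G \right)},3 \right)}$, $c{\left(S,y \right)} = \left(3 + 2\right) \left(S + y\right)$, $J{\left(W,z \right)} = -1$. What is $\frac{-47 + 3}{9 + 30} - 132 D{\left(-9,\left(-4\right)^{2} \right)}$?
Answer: $- \frac{25784}{39} \approx -661.13$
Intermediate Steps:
$c{\left(S,y \right)} = 5 S + 5 y$ ($c{\left(S,y \right)} = 5 \left(S + y\right) = 5 S + 5 y$)
$D{\left(G,s \right)} = 5$ ($D{\left(G,s \right)} = -5 + \left(5 \left(-1\right) + 5 \cdot 3\right) = -5 + \left(-5 + 15\right) = -5 + 10 = 5$)
$\frac{-47 + 3}{9 + 30} - 132 D{\left(-9,\left(-4\right)^{2} \right)} = \frac{-47 + 3}{9 + 30} - 660 = - \frac{44}{39} - 660 = - \frac{25784}{39}$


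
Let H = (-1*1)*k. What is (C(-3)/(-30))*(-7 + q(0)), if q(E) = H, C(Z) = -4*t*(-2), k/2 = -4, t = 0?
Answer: 0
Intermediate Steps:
k = -8 (k = 2*(-4) = -8)
C(Z) = 0 (C(Z) = -4*0*(-2) = 0*(-2) = 0)
H = 8 (H = -1*1*(-8) = -1*(-8) = 8)
q(E) = 8
(C(-3)/(-30))*(-7 + q(0)) = (0/(-30))*(-7 + 8) = (0*(-1/30))*1 = 0*1 = 0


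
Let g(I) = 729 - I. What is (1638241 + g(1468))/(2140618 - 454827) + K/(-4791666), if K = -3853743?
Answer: 4780989308015/2692582472602 ≈ 1.7756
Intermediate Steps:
(1638241 + g(1468))/(2140618 - 454827) + K/(-4791666) = (1638241 + (729 - 1*1468))/(2140618 - 454827) - 3853743/(-4791666) = (1638241 + (729 - 1468))/1685791 - 3853743*(-1/4791666) = (1638241 - 739)*(1/1685791) + 1284581/1597222 = 1637502*(1/1685791) + 1284581/1597222 = 1637502/1685791 + 1284581/1597222 = 4780989308015/2692582472602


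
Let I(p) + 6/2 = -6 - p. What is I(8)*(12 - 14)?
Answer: 34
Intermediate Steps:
I(p) = -9 - p (I(p) = -3 + (-6 - p) = -9 - p)
I(8)*(12 - 14) = (-9 - 1*8)*(12 - 14) = (-9 - 8)*(-2) = -17*(-2) = 34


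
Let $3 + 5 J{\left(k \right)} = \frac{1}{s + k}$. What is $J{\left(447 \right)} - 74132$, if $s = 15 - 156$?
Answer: $- \frac{113422877}{1530} \approx -74133.0$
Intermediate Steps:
$s = -141$ ($s = 15 - 156 = -141$)
$J{\left(k \right)} = - \frac{3}{5} + \frac{1}{5 \left(-141 + k\right)}$
$J{\left(447 \right)} - 74132 = \frac{424 - 1341}{5 \left(-141 + 447\right)} - 74132 = \frac{424 - 1341}{5 \cdot 306} - 74132 = \frac{1}{5} \cdot \frac{1}{306} \left(-917\right) - 74132 = - \frac{917}{1530} - 74132 = - \frac{113422877}{1530}$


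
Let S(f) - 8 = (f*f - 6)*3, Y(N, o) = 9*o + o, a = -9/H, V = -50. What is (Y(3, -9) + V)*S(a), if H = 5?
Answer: 196/5 ≈ 39.200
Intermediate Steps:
a = -9/5 ≈ -1.8000
Y(N, o) = 10*o
S(f) = -10 + 3*f**2 (S(f) = 8 + (f*f - 6)*3 = 8 + (f**2 - 6)*3 = 8 + (-6 + f**2)*3 = 8 + (-18 + 3*f**2) = -10 + 3*f**2)
(Y(3, -9) + V)*S(a) = (10*(-9) - 50)*(-10 + 3*(-9/5)**2) = (-90 - 50)*(-10 + 3*(81/25)) = -140*(-10 + 243/25) = -140*(-7/25) = 196/5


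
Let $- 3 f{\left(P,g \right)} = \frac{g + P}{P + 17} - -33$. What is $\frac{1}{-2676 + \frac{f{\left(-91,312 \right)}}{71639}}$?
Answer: $- \frac{15903858}{42558726229} \approx -0.00037369$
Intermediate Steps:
$f{\left(P,g \right)} = -11 - \frac{P + g}{3 \left(17 + P\right)}$ ($f{\left(P,g \right)} = - \frac{\frac{g + P}{P + 17} - -33}{3} = - \frac{\frac{P + g}{17 + P} + 33}{3} = - \frac{33 + \frac{P + g}{17 + P}}{3} = -11 - \frac{P + g}{3 \left(17 + P\right)}$)
$\frac{1}{-2676 + \frac{f{\left(-91,312 \right)}}{71639}} = \frac{1}{-2676 + \frac{\frac{1}{3} \frac{1}{17 - 91} \left(-561 - 312 - -3094\right)}{71639}} = \frac{1}{-2676 + \frac{-561 - 312 + 3094}{3 \left(-74\right)} \frac{1}{71639}} = \frac{1}{-2676 + \frac{1}{3} \left(- \frac{1}{74}\right) 2221 \cdot \frac{1}{71639}} = \frac{1}{-2676 - \frac{2221}{15903858}} = \frac{1}{- \frac{42558726229}{15903858}} = - \frac{15903858}{42558726229}$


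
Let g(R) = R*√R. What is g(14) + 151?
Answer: 151 + 14*√14 ≈ 203.38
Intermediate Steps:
g(R) = R^(3/2)
g(14) + 151 = 14^(3/2) + 151 = 14*√14 + 151 = 151 + 14*√14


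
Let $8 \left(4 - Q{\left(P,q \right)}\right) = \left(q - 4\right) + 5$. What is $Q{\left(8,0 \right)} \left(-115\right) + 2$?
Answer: $- \frac{3549}{8} \approx -443.63$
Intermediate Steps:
$Q{\left(P,q \right)} = \frac{31}{8} - \frac{q}{8}$ ($Q{\left(P,q \right)} = 4 - \frac{\left(q - 4\right) + 5}{8} = 4 - \frac{\left(-4 + q\right) + 5}{8} = 4 - \frac{1 + q}{8} = 4 - \left(\frac{1}{8} + \frac{q}{8}\right) = \frac{31}{8} - \frac{q}{8}$)
$Q{\left(8,0 \right)} \left(-115\right) + 2 = \left(\frac{31}{8} - 0\right) \left(-115\right) + 2 = \left(\frac{31}{8} + 0\right) \left(-115\right) + 2 = \frac{31}{8} \left(-115\right) + 2 = - \frac{3565}{8} + 2 = - \frac{3549}{8}$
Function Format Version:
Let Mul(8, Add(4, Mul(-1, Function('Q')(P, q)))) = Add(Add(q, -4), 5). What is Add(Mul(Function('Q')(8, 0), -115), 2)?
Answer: Rational(-3549, 8) ≈ -443.63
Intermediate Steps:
Function('Q')(P, q) = Add(Rational(31, 8), Mul(Rational(-1, 8), q)) (Function('Q')(P, q) = Add(4, Mul(Rational(-1, 8), Add(Add(q, -4), 5))) = Add(4, Mul(Rational(-1, 8), Add(Add(-4, q), 5))) = Add(4, Mul(Rational(-1, 8), Add(1, q))) = Add(4, Add(Rational(-1, 8), Mul(Rational(-1, 8), q))) = Add(Rational(31, 8), Mul(Rational(-1, 8), q)))
Add(Mul(Function('Q')(8, 0), -115), 2) = Add(Mul(Add(Rational(31, 8), Mul(Rational(-1, 8), 0)), -115), 2) = Add(Mul(Add(Rational(31, 8), 0), -115), 2) = Add(Mul(Rational(31, 8), -115), 2) = Add(Rational(-3565, 8), 2) = Rational(-3549, 8)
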